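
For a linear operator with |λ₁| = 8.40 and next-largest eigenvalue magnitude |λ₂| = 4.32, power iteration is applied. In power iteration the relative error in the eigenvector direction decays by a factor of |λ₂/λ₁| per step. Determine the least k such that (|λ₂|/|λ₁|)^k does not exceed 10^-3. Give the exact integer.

11

|λ₂/λ₁| = 4.32/8.40 = 0.51429
Need k ≥ ln(10^-3) / ln(0.51429) = -6.9078 / -0.6650 ≈ 10.388
Smallest integer k satisfying the bound: 11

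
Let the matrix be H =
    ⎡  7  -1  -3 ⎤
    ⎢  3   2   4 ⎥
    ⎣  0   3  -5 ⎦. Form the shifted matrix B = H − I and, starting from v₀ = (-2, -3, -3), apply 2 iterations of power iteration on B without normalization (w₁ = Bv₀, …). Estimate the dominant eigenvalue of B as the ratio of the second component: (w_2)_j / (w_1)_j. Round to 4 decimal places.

μ ≈ -0.7143

B = H − I has rows (6, -1, -3); (3, 1, 4); (0, 3, -6)
w1 = Bv₀ = (6·(-2) + (-1)·(-3) + (-3)·(-3); 3·(-2) + 1·(-3) + 4·(-3); 0·(-2) + 3·(-3) + (-6)·(-3)) = (0, -21, 9)
w2 = Bw1 = (6·0 + (-1)·(-21) + (-3)·9; 3·0 + 1·(-21) + 4·9; 0·0 + 3·(-21) + (-6)·9) = (-6, 15, -117)
Ratio: 15/-21 = -0.7143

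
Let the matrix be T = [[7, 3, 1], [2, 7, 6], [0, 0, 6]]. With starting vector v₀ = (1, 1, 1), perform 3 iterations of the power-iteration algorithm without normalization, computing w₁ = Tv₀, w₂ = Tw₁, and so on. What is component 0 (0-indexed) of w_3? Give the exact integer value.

w1 = Tv₀ = (11, 15, 6)
w2 = Tw1 = (128, 163, 36)
w3 = Tw2 = (1421, 1613, 216)
The requested component of w3 is 1421.

1421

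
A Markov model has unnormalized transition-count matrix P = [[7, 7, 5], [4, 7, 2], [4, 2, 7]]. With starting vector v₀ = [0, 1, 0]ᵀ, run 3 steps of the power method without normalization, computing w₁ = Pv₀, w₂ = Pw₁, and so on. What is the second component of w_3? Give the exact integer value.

1111

w1 = Pv₀ = (7·0 + 7·1 + 5·0; 4·0 + 7·1 + 2·0; 4·0 + 2·1 + 7·0) = (7, 7, 2)
w2 = Pw1 = (7·7 + 7·7 + 5·2; 4·7 + 7·7 + 2·2; 4·7 + 2·7 + 7·2) = (108, 81, 56)
w3 = Pw2 = (1603, 1111, 986)
The requested component of w3 is 1111.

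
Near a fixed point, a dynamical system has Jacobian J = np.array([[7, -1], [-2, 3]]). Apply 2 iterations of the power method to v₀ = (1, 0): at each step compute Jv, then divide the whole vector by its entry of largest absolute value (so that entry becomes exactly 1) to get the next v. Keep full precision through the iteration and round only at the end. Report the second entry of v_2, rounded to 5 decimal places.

-0.39216

Jv0 = (7.000000, -2.000000); divide by 7.000000 → v1 = (1.000000, -0.285714)
Jv1 = (7.285714, -2.857143); divide by 7.285714 → v2 = (1.000000, -0.392157)
Requested entry of v2: -20/51 = -0.39216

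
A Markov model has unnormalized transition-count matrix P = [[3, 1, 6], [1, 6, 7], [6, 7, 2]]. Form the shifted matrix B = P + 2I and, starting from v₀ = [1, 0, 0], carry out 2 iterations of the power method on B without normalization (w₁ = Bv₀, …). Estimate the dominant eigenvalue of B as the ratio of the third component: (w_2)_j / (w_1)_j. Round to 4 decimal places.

B = P + 2I has rows (5, 1, 6); (1, 8, 7); (6, 7, 4)
w1 = Bv₀ = (5·1 + 1·0 + 6·0; 1·1 + 8·0 + 7·0; 6·1 + 7·0 + 4·0) = (5, 1, 6)
w2 = Bw1 = (5·5 + 1·1 + 6·6; 1·5 + 8·1 + 7·6; 6·5 + 7·1 + 4·6) = (62, 55, 61)
Ratio: 61/6 = 10.1667

10.1667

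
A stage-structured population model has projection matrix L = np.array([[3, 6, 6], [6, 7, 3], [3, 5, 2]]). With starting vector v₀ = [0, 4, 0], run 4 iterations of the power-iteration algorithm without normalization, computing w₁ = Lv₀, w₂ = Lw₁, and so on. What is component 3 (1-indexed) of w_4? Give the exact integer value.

50724

w1 = Lv₀ = (3·0 + 6·4 + 6·0; 6·0 + 7·4 + 3·0; 3·0 + 5·4 + 2·0) = (24, 28, 20)
w2 = Lw1 = (3·24 + 6·28 + 6·20; 6·24 + 7·28 + 3·20; 3·24 + 5·28 + 2·20) = (360, 400, 252)
w3 = Lw2 = (4992, 5716, 3584)
w4 = Lw3 = (70776, 80716, 50724)
The requested component of w4 is 50724.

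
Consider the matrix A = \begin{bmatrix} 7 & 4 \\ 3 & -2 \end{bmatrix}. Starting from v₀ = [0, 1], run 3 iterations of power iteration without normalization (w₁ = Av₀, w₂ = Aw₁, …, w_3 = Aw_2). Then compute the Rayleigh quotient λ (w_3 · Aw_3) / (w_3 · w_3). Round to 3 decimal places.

w1 = Av₀ = (4, -2)
w2 = Aw1 = (20, 16)
w3 = Aw2 = (204, 28)
Aw3 = (1540, 556)
w3·Aw3 = 204·1540 + 28·556 = 329728; w3·w3 = 204·204 + 28·28 = 42400
λ ≈ 329728/42400 = 7.777

λ ≈ 7.777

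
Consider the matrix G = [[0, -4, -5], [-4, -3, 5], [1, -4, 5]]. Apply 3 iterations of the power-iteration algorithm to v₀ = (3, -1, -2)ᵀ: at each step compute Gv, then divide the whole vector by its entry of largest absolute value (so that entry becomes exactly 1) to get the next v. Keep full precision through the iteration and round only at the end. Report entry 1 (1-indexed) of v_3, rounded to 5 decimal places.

-0.61111

Gv0 = (14.000000, -19.000000, -3.000000); divide by -19.000000 → v1 = (-0.736842, 1.000000, 0.157895)
Gv1 = (-4.789474, 0.736842, -3.947368); divide by -4.789474 → v2 = (1.000000, -0.153846, 0.824176)
Gv2 = (-3.505495, 0.582418, 5.736264); divide by 5.736264 → v3 = (-0.611111, 0.101533, 1.000000)
Requested entry of v3: -319/522 = -0.61111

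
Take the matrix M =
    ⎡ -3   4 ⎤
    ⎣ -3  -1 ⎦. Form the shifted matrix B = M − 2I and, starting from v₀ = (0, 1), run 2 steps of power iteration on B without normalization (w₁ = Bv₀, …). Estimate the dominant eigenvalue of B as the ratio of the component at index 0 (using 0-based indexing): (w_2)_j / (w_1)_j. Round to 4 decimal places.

B = M − 2I has rows (-5, 4); (-3, -3)
w1 = Bv₀ = (4, -3)
w2 = Bw1 = (-32, -3)
Ratio: -32/4 = -8.0000

-8.0000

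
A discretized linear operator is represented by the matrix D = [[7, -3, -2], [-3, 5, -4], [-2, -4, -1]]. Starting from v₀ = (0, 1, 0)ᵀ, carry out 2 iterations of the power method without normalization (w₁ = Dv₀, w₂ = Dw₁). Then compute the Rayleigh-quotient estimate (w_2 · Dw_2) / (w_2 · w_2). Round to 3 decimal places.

w1 = Dv₀ = (7·0 + (-3)·1 + (-2)·0; (-3)·0 + 5·1 + (-4)·0; (-2)·0 + (-4)·1 + (-1)·0) = (-3, 5, -4)
w2 = Dw1 = (7·(-3) + (-3)·5 + (-2)·(-4); (-3)·(-3) + 5·5 + (-4)·(-4); (-2)·(-3) + (-4)·5 + (-1)·(-4)) = (-28, 50, -10)
Dw2 = (-326, 374, -134)
w2·Dw2 = (-28)·(-326) + 50·374 + (-10)·(-134) = 29168; w2·w2 = (-28)·(-28) + 50·50 + (-10)·(-10) = 3384
λ ≈ 29168/3384 = 8.619

8.619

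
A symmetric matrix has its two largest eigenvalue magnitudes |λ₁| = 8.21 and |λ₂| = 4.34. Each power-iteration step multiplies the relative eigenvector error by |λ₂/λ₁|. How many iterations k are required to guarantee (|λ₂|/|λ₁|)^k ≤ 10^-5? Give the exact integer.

19

|λ₂/λ₁| = 4.34/8.21 = 0.52862
Need k ≥ ln(10^-5) / ln(0.52862) = -11.5129 / -0.6375 ≈ 18.060
Smallest integer k satisfying the bound: 19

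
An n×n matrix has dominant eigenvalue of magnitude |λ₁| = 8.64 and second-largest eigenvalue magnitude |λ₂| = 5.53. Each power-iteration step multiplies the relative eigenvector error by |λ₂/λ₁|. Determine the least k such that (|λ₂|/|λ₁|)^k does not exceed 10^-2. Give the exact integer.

11

|λ₂/λ₁| = 5.53/8.64 = 0.64005
Need k ≥ ln(10^-2) / ln(0.64005) = -4.6052 / -0.4462 ≈ 10.321
Smallest integer k satisfying the bound: 11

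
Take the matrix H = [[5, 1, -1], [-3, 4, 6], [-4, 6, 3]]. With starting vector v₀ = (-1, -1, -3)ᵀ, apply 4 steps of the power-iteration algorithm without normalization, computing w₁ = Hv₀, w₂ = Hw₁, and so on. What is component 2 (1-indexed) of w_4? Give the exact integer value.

-11419

w1 = Hv₀ = (5·(-1) + 1·(-1) + (-1)·(-3); (-3)·(-1) + 4·(-1) + 6·(-3); (-4)·(-1) + 6·(-1) + 3·(-3)) = (-3, -19, -11)
w2 = Hw1 = (5·(-3) + 1·(-19) + (-1)·(-11); (-3)·(-3) + 4·(-19) + 6·(-11); (-4)·(-3) + 6·(-19) + 3·(-11)) = (-23, -133, -135)
w3 = Hw2 = (-113, -1273, -1111)
w4 = Hw3 = (-727, -11419, -10519)
The requested component of w4 is -11419.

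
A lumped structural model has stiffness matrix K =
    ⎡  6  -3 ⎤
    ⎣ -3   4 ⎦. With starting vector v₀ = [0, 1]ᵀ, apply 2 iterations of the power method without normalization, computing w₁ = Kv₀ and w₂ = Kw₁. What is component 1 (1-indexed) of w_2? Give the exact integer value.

-30

w1 = Kv₀ = (-3, 4)
w2 = Kw1 = (-30, 25)
The requested component of w2 is -30.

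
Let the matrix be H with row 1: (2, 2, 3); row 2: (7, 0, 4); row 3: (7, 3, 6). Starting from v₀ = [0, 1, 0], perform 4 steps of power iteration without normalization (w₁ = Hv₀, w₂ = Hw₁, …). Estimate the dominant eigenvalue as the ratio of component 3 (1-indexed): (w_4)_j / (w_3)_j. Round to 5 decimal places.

λ ≈ 11.19391

w1 = Hv₀ = (2·0 + 2·1 + 3·0; 7·0 + 0·1 + 4·0; 7·0 + 3·1 + 6·0) = (2, 0, 3)
w2 = Hw1 = (2·2 + 2·0 + 3·3; 7·2 + 0·0 + 4·3; 7·2 + 3·0 + 6·3) = (13, 26, 32)
w3 = Hw2 = (174, 219, 361)
w4 = Hw3 = (1869, 2662, 4041)
Ratio at component: 4041 / 361 = 11.19391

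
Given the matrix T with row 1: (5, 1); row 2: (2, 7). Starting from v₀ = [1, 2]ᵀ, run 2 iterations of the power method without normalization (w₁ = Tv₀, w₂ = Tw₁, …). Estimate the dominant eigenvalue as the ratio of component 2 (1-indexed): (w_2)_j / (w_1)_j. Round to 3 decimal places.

7.875

w1 = Tv₀ = (5·1 + 1·2; 2·1 + 7·2) = (7, 16)
w2 = Tw1 = (5·7 + 1·16; 2·7 + 7·16) = (51, 126)
Ratio at component: 126 / 16 = 7.875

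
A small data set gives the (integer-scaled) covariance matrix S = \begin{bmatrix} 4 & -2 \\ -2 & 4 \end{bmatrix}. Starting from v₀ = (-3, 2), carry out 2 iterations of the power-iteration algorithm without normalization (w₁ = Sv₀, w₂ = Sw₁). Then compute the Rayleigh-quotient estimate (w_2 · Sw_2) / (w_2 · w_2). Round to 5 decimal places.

5.99803

w1 = Sv₀ = (-16, 14)
w2 = Sw1 = (-92, 88)
Sw2 = (-544, 536)
w2·Sw2 = (-92)·(-544) + 88·536 = 97216; w2·w2 = (-92)·(-92) + 88·88 = 16208
λ ≈ 97216/16208 = 5.99803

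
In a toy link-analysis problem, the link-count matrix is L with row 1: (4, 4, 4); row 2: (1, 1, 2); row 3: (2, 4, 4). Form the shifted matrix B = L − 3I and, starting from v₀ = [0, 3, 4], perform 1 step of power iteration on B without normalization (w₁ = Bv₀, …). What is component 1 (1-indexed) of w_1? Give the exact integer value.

28

B = L − 3I has rows (1, 4, 4); (1, -2, 2); (2, 4, 1)
w1 = Bv₀ = (1·0 + 4·3 + 4·4; 1·0 + (-2)·3 + 2·4; 2·0 + 4·3 + 1·4) = (28, 2, 16)
Requested component of w1: 28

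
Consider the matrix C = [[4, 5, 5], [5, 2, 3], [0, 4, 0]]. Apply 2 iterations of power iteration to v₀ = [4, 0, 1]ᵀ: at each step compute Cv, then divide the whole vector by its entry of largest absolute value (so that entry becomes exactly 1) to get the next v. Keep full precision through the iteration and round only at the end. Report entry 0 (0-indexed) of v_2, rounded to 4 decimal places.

Cv0 = (21.00000, 23.00000, 0.00000); divide by 23.00000 → v1 = (0.91304, 1.00000, 0.00000)
Cv1 = (8.65217, 6.56522, 4.00000); divide by 8.65217 → v2 = (1.00000, 0.75879, 0.46231)
Requested entry of v2: 199/199 = 1.0000

1.0000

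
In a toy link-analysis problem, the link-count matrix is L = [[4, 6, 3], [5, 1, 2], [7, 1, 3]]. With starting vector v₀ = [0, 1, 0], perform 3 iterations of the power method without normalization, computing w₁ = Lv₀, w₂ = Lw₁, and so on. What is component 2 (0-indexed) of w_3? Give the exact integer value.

w1 = Lv₀ = (6, 1, 1)
w2 = Lw1 = (33, 33, 46)
w3 = Lw2 = (468, 290, 402)
The requested component of w3 is 402.

402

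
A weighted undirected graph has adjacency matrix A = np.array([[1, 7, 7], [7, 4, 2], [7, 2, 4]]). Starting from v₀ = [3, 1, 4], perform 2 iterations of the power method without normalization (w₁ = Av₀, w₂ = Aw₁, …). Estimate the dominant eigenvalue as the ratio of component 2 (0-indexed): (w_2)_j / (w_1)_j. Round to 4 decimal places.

λ ≈ 12.5128

w1 = Av₀ = (38, 33, 39)
w2 = Aw1 = (542, 476, 488)
Ratio at component: 488 / 39 = 12.5128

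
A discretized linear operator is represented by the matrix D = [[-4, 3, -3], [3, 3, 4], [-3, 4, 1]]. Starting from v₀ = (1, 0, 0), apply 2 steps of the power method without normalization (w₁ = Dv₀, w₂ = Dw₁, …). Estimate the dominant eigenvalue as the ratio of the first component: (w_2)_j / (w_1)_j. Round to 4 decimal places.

-8.5000

w1 = Dv₀ = ((-4)·1 + 3·0 + (-3)·0; 3·1 + 3·0 + 4·0; (-3)·1 + 4·0 + 1·0) = (-4, 3, -3)
w2 = Dw1 = ((-4)·(-4) + 3·3 + (-3)·(-3); 3·(-4) + 3·3 + 4·(-3); (-3)·(-4) + 4·3 + 1·(-3)) = (34, -15, 21)
Ratio at component: 34 / -4 = -8.5000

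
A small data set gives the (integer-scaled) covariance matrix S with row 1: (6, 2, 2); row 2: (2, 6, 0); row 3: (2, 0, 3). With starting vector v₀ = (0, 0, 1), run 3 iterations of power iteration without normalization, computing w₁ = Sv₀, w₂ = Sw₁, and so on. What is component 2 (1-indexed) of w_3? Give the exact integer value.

60

w1 = Sv₀ = (6·0 + 2·0 + 2·1; 2·0 + 6·0 + 0·1; 2·0 + 0·0 + 3·1) = (2, 0, 3)
w2 = Sw1 = (6·2 + 2·0 + 2·3; 2·2 + 6·0 + 0·3; 2·2 + 0·0 + 3·3) = (18, 4, 13)
w3 = Sw2 = (142, 60, 75)
The requested component of w3 is 60.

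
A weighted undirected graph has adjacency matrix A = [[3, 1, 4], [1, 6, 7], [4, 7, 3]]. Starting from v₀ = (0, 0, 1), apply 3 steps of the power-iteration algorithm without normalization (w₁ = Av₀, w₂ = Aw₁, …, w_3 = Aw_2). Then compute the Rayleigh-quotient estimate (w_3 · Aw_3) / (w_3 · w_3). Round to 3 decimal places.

12.797

w1 = Av₀ = (4, 7, 3)
w2 = Aw1 = (31, 67, 74)
w3 = Aw2 = (456, 951, 815)
Aw3 = (5579, 11867, 10926)
w3·Aw3 = 456·5579 + 951·11867 + 815·10926 = 22734231; w3·w3 = 456·456 + 951·951 + 815·815 = 1776562
λ ≈ 22734231/1776562 = 12.797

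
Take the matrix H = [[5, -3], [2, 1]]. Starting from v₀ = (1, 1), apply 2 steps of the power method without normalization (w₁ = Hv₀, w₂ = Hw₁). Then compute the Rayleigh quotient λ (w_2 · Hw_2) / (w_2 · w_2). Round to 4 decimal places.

0.9400

w1 = Hv₀ = (2, 3)
w2 = Hw1 = (1, 7)
Hw2 = (-16, 9)
w2·Hw2 = 1·(-16) + 7·9 = 47; w2·w2 = 1·1 + 7·7 = 50
λ ≈ 47/50 = 0.9400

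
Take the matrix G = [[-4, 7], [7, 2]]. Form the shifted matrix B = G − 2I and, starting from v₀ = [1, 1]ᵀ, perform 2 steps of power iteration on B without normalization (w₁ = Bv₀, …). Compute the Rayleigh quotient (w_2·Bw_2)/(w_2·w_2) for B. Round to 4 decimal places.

B = G − 2I has rows (-6, 7); (7, 0)
w1 = Bv₀ = ((-6)·1 + 7·1; 7·1 + 0·1) = (1, 7)
w2 = Bw1 = ((-6)·1 + 7·7; 7·1 + 0·7) = (43, 7)
Bw2 = (-209, 301)
w2·Bw2 = -6880; w2·w2 = 1898; μ ≈ -6880/1898 = -3.6249

μ ≈ -3.6249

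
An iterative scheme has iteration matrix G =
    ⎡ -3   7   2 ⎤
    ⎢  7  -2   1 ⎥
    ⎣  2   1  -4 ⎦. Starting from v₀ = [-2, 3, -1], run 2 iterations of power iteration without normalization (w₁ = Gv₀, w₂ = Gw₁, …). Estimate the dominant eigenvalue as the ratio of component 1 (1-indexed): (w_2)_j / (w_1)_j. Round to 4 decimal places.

w1 = Gv₀ = ((-3)·(-2) + 7·3 + 2·(-1); 7·(-2) + (-2)·3 + 1·(-1); 2·(-2) + 1·3 + (-4)·(-1)) = (25, -21, 3)
w2 = Gw1 = ((-3)·25 + 7·(-21) + 2·3; 7·25 + (-2)·(-21) + 1·3; 2·25 + 1·(-21) + (-4)·3) = (-216, 220, 17)
Ratio at component: -216 / 25 = -8.6400

-8.6400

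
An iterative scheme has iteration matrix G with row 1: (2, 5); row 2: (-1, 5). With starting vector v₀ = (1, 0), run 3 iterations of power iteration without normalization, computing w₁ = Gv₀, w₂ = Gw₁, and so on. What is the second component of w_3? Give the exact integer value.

w1 = Gv₀ = (2·1 + 5·0; (-1)·1 + 5·0) = (2, -1)
w2 = Gw1 = (2·2 + 5·(-1); (-1)·2 + 5·(-1)) = (-1, -7)
w3 = Gw2 = (-37, -34)
The requested component of w3 is -34.

-34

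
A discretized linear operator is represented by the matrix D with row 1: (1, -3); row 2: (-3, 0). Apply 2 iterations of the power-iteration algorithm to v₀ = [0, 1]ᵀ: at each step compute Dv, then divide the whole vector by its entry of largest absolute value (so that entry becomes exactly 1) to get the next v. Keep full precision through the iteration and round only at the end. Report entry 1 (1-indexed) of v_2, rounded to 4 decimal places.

Dv0 = (-3.00000, 0.00000); divide by -3.00000 → v1 = (1.00000, 0.00000)
Dv1 = (1.00000, -3.00000); divide by -3.00000 → v2 = (-0.33333, 1.00000)
Requested entry of v2: -3/9 = -0.3333

-0.3333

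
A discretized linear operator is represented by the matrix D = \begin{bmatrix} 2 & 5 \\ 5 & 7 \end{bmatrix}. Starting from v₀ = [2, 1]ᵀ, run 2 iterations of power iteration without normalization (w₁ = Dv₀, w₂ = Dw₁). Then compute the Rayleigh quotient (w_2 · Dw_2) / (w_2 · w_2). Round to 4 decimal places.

w1 = Dv₀ = (9, 17)
w2 = Dw1 = (103, 164)
Dw2 = (1026, 1663)
w2·Dw2 = 103·1026 + 164·1663 = 378410; w2·w2 = 103·103 + 164·164 = 37505
λ ≈ 378410/37505 = 10.0896

10.0896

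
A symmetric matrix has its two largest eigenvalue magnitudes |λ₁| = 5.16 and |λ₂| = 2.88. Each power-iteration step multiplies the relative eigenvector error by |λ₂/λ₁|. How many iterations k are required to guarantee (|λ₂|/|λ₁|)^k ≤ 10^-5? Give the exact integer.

|λ₂/λ₁| = 2.88/5.16 = 0.55814
Need k ≥ ln(10^-5) / ln(0.55814) = -11.5129 / -0.5831 ≈ 19.743
Smallest integer k satisfying the bound: 20

20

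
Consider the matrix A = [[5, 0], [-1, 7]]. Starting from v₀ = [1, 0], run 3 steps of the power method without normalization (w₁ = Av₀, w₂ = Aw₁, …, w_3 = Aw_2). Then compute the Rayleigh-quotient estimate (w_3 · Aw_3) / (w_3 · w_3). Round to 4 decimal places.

6.3592

w1 = Av₀ = (5·1 + 0·0; (-1)·1 + 7·0) = (5, -1)
w2 = Aw1 = (5·5 + 0·(-1); (-1)·5 + 7·(-1)) = (25, -12)
w3 = Aw2 = (125, -109)
Aw3 = (625, -888)
w3·Aw3 = 125·625 + (-109)·(-888) = 174917; w3·w3 = 125·125 + (-109)·(-109) = 27506
λ ≈ 174917/27506 = 6.3592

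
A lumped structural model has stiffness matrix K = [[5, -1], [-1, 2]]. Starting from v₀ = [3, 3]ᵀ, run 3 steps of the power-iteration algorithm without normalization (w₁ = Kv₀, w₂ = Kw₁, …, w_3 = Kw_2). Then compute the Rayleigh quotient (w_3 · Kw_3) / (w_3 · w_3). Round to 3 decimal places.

w1 = Kv₀ = (5·3 + (-1)·3; (-1)·3 + 2·3) = (12, 3)
w2 = Kw1 = (5·12 + (-1)·3; (-1)·12 + 2·3) = (57, -6)
w3 = Kw2 = (291, -69)
Kw3 = (1524, -429)
w3·Kw3 = 291·1524 + (-69)·(-429) = 473085; w3·w3 = 291·291 + (-69)·(-69) = 89442
λ ≈ 473085/89442 = 5.289

λ ≈ 5.289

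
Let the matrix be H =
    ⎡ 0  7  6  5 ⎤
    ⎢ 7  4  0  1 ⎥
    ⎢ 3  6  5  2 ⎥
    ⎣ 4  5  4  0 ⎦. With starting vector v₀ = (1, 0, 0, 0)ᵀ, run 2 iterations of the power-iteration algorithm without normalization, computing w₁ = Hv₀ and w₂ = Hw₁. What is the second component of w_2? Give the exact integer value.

w1 = Hv₀ = (0·1 + 7·0 + 6·0 + 5·0; 7·1 + 4·0 + 0·0 + 1·0; 3·1 + 6·0 + 5·0 + 2·0; 4·1 + 5·0 + 4·0 + 0·0) = (0, 7, 3, 4)
w2 = Hw1 = (0·0 + 7·7 + 6·3 + 5·4; 7·0 + 4·7 + 0·3 + 1·4; 3·0 + 6·7 + 5·3 + 2·4; 4·0 + 5·7 + 4·3 + 0·4) = (87, 32, 65, 47)
The requested component of w2 is 32.

32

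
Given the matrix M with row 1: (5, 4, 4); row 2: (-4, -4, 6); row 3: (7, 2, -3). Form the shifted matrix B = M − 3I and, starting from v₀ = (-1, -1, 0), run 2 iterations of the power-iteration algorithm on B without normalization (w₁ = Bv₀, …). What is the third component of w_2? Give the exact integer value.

B = M − 3I has rows (2, 4, 4); (-4, -7, 6); (7, 2, -6)
w1 = Bv₀ = (-6, 11, -9)
w2 = Bw1 = (-4, -107, 34)
Requested component of w2: 34

34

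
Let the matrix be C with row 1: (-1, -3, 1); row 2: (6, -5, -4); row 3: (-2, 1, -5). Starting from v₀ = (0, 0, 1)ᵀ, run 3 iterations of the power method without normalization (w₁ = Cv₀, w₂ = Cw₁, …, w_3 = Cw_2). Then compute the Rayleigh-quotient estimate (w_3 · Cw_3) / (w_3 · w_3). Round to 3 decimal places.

λ ≈ -3.843

w1 = Cv₀ = (1, -4, -5)
w2 = Cw1 = (6, 46, 19)
w3 = Cw2 = (-125, -270, -61)
Cw3 = (874, 844, 285)
w3·Cw3 = (-125)·874 + (-270)·844 + (-61)·285 = -354515; w3·w3 = (-125)·(-125) + (-270)·(-270) + (-61)·(-61) = 92246
λ ≈ -354515/92246 = -3.843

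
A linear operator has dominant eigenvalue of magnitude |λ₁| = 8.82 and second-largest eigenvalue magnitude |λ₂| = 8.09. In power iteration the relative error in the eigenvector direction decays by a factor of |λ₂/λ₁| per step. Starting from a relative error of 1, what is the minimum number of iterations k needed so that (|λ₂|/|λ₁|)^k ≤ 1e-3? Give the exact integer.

80

|λ₂/λ₁| = 8.09/8.82 = 0.91723
Need k ≥ ln(1e-3) / ln(0.91723) = -6.9078 / -0.0864 ≈ 79.957
Smallest integer k satisfying the bound: 80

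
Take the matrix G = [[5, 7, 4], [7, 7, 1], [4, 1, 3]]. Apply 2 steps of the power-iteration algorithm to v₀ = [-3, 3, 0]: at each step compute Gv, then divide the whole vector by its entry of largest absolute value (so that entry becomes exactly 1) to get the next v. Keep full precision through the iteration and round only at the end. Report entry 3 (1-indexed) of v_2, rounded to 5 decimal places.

Gv0 = (6.000000, 0.000000, -9.000000); divide by -9.000000 → v1 = (-0.666667, 0.000000, 1.000000)
Gv1 = (0.666667, -3.666667, 0.333333); divide by -3.666667 → v2 = (-0.181818, 1.000000, -0.090909)
Requested entry of v2: -3/33 = -0.09091

-0.09091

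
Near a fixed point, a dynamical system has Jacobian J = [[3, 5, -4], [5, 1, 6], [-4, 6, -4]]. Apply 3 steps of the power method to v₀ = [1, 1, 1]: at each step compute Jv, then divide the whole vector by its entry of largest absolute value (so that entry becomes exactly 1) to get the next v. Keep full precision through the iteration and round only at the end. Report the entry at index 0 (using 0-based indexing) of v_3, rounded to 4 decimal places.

Jv0 = (4.00000, 12.00000, -2.00000); divide by 12.00000 → v1 = (0.33333, 1.00000, -0.16667)
Jv1 = (6.66667, 1.66667, 5.33333); divide by 6.66667 → v2 = (1.00000, 0.25000, 0.80000)
Jv2 = (1.05000, 10.05000, -5.70000); divide by 10.05000 → v3 = (0.10448, 1.00000, -0.56716)
Requested entry of v3: 84/804 = 0.1045

0.1045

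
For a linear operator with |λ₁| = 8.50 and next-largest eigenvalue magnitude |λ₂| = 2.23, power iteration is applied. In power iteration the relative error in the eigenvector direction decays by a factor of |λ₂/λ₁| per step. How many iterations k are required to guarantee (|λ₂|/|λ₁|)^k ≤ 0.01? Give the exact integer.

|λ₂/λ₁| = 2.23/8.50 = 0.26235
Need k ≥ ln(0.01) / ln(0.26235) = -4.6052 / -1.3381 ≈ 3.442
Smallest integer k satisfying the bound: 4

4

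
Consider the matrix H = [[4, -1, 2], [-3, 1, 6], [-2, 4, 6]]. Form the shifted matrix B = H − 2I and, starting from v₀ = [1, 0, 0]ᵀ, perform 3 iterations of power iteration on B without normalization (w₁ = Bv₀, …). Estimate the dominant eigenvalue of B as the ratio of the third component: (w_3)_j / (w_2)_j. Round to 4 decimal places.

B = H − 2I has rows (2, -1, 2); (-3, -1, 6); (-2, 4, 4)
w1 = Bv₀ = (2, -3, -2)
w2 = Bw1 = (3, -15, -24)
w3 = Bw2 = (-27, -138, -162)
Ratio: -162/-24 = 6.7500

μ ≈ 6.7500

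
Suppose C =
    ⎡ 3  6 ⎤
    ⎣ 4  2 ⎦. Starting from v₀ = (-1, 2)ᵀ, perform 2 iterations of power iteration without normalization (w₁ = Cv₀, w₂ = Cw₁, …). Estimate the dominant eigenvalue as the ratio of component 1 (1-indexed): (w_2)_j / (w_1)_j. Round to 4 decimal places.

w1 = Cv₀ = (3·(-1) + 6·2; 4·(-1) + 2·2) = (9, 0)
w2 = Cw1 = (3·9 + 6·0; 4·9 + 2·0) = (27, 36)
Ratio at component: 27 / 9 = 3.0000

3.0000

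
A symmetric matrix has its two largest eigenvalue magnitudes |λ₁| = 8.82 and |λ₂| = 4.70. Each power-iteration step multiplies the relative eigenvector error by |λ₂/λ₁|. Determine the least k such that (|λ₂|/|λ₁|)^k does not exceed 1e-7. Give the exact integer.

26

|λ₂/λ₁| = 4.70/8.82 = 0.53288
Need k ≥ ln(1e-7) / ln(0.53288) = -16.1181 / -0.6295 ≈ 25.606
Smallest integer k satisfying the bound: 26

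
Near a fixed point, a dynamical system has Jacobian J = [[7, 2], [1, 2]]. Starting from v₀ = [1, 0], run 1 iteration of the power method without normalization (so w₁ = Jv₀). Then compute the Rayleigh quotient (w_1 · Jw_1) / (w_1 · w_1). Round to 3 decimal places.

λ ≈ 7.320

w1 = Jv₀ = (7, 1)
Jw1 = (51, 9)
w1·Jw1 = 7·51 + 1·9 = 366; w1·w1 = 7·7 + 1·1 = 50
λ ≈ 366/50 = 7.320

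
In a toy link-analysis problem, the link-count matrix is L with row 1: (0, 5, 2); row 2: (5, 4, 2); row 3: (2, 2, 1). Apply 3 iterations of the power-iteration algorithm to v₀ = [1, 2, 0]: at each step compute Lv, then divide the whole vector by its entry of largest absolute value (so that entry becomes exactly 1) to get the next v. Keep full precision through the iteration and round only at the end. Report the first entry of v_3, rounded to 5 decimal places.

Lv0 = (10.000000, 13.000000, 6.000000); divide by 13.000000 → v1 = (0.769231, 1.000000, 0.461538)
Lv1 = (5.923077, 8.769231, 4.000000); divide by 8.769231 → v2 = (0.675439, 1.000000, 0.456140)
Lv2 = (5.912281, 8.289474, 3.807018); divide by 8.289474 → v3 = (0.713228, 1.000000, 0.459259)
Requested entry of v3: 674/945 = 0.71323

0.71323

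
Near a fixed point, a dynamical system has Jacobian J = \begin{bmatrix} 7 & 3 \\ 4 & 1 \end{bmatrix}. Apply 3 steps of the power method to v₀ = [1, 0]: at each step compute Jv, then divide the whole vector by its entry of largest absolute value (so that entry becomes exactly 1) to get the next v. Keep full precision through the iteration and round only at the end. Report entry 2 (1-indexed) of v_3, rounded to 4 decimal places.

Jv0 = (7.00000, 4.00000); divide by 7.00000 → v1 = (1.00000, 0.57143)
Jv1 = (8.71429, 4.57143); divide by 8.71429 → v2 = (1.00000, 0.52459)
Jv2 = (8.57377, 4.52459); divide by 8.57377 → v3 = (1.00000, 0.52772)
Requested entry of v3: 276/523 = 0.5277

0.5277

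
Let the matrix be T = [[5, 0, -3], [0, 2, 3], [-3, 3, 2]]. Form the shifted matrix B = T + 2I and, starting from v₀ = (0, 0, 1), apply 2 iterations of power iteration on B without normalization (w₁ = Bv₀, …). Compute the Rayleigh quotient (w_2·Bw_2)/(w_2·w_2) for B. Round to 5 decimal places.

μ ≈ 9.28004

B = T + 2I has rows (7, 0, -3); (0, 4, 3); (-3, 3, 4)
w1 = Bv₀ = (7·0 + 0·0 + (-3)·1; 0·0 + 4·0 + 3·1; (-3)·0 + 3·0 + 4·1) = (-3, 3, 4)
w2 = Bw1 = (7·(-3) + 0·3 + (-3)·4; 0·(-3) + 4·3 + 3·4; (-3)·(-3) + 3·3 + 4·4) = (-33, 24, 34)
Bw2 = (-333, 198, 307)
w2·Bw2 = 26179; w2·w2 = 2821; μ ≈ 26179/2821 = 9.28004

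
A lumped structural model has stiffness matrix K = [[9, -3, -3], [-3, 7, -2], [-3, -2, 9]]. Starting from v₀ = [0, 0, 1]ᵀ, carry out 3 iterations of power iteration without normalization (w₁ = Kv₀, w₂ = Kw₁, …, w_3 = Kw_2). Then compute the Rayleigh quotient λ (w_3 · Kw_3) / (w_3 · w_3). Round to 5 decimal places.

λ ≈ 11.59996

w1 = Kv₀ = (9·0 + (-3)·0 + (-3)·1; (-3)·0 + 7·0 + (-2)·1; (-3)·0 + (-2)·0 + 9·1) = (-3, -2, 9)
w2 = Kw1 = (9·(-3) + (-3)·(-2) + (-3)·9; (-3)·(-3) + 7·(-2) + (-2)·9; (-3)·(-3) + (-2)·(-2) + 9·9) = (-48, -23, 94)
w3 = Kw2 = (-645, -205, 1036)
Kw3 = (-8298, -1572, 11669)
w3·Kw3 = (-645)·(-8298) + (-205)·(-1572) + 1036·11669 = 17763554; w3·w3 = (-645)·(-645) + (-205)·(-205) + 1036·1036 = 1531346
λ ≈ 17763554/1531346 = 11.59996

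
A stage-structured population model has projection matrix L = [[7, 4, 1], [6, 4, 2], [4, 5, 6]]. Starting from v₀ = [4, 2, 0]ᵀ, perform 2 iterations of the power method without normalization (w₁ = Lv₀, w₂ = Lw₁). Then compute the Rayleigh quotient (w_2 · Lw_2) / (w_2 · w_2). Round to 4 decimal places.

w1 = Lv₀ = (7·4 + 4·2 + 1·0; 6·4 + 4·2 + 2·0; 4·4 + 5·2 + 6·0) = (36, 32, 26)
w2 = Lw1 = (7·36 + 4·32 + 1·26; 6·36 + 4·32 + 2·26; 4·36 + 5·32 + 6·26) = (406, 396, 460)
Lw2 = (4886, 4940, 6364)
w2·Lw2 = 406·4886 + 396·4940 + 460·6364 = 6867396; w2·w2 = 406·406 + 396·396 + 460·460 = 533252
λ ≈ 6867396/533252 = 12.8783

12.8783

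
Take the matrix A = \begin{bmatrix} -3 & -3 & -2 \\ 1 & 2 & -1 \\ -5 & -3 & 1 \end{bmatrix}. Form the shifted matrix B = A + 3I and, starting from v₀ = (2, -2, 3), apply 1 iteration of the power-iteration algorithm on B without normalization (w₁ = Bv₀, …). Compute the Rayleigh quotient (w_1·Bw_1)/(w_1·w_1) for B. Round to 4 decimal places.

μ ≈ 6.5568

B = A + 3I has rows (0, -3, -2); (1, 5, -1); (-5, -3, 4)
w1 = Bv₀ = (0, -11, 8)
Bw1 = (17, -63, 65)
w1·Bw1 = 1213; w1·w1 = 185; μ ≈ 1213/185 = 6.5568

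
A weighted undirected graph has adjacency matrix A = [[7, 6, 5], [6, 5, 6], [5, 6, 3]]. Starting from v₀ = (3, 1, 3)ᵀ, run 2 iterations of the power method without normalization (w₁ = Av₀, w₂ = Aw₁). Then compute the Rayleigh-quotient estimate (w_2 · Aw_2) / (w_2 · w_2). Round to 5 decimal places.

w1 = Av₀ = (7·3 + 6·1 + 5·3; 6·3 + 5·1 + 6·3; 5·3 + 6·1 + 3·3) = (42, 41, 30)
w2 = Aw1 = (7·42 + 6·41 + 5·30; 6·42 + 5·41 + 6·30; 5·42 + 6·41 + 3·30) = (690, 637, 546)
Aw2 = (11382, 10601, 8910)
w2·Aw2 = 690·11382 + 637·10601 + 546·8910 = 19471277; w2·w2 = 690·690 + 637·637 + 546·546 = 1179985
λ ≈ 19471277/1179985 = 16.50129

16.50129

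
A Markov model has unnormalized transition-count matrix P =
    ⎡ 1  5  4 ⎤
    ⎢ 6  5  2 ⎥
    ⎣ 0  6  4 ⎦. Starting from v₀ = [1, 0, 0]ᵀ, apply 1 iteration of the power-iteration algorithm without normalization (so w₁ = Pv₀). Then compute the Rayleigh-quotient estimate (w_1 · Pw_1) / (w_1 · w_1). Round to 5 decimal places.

w1 = Pv₀ = (1·1 + 5·0 + 4·0; 6·1 + 5·0 + 2·0; 0·1 + 6·0 + 4·0) = (1, 6, 0)
Pw1 = (31, 36, 36)
w1·Pw1 = 1·31 + 6·36 + 0·36 = 247; w1·w1 = 1·1 + 6·6 + 0·0 = 37
λ ≈ 247/37 = 6.67568

λ ≈ 6.67568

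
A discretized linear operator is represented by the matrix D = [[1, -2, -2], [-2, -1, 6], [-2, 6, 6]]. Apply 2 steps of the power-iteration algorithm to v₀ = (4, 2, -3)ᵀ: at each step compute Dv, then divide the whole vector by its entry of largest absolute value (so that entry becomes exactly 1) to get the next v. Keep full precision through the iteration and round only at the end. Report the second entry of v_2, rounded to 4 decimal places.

0.2576

Dv0 = (6.00000, -28.00000, -14.00000); divide by -28.00000 → v1 = (-0.21429, 1.00000, 0.50000)
Dv1 = (-3.21429, 2.42857, 9.42857); divide by 9.42857 → v2 = (-0.34091, 0.25758, 1.00000)
Requested entry of v2: -68/-264 = 0.2576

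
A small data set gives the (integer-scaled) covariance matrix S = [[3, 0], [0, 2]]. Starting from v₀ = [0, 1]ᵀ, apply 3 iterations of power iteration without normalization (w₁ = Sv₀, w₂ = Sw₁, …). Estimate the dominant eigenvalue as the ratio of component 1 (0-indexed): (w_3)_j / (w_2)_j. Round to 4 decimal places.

w1 = Sv₀ = (0, 2)
w2 = Sw1 = (0, 4)
w3 = Sw2 = (0, 8)
Ratio at component: 8 / 4 = 2.0000

λ ≈ 2.0000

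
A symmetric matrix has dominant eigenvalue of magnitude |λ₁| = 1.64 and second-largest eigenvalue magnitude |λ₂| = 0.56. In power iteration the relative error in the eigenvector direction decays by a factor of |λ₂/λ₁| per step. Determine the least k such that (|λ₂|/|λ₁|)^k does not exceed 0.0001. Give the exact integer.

|λ₂/λ₁| = 0.56/1.64 = 0.34146
Need k ≥ ln(0.0001) / ln(0.34146) = -9.2103 / -1.0745 ≈ 8.572
Smallest integer k satisfying the bound: 9

9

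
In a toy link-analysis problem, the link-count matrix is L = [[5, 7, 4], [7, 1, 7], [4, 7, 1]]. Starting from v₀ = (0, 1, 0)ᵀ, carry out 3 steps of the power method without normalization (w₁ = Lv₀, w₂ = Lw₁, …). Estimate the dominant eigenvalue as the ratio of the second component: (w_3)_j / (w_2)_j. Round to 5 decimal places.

w1 = Lv₀ = (7, 1, 7)
w2 = Lw1 = (70, 99, 42)
w3 = Lw2 = (1211, 883, 1015)
Ratio at component: 883 / 99 = 8.91919

λ ≈ 8.91919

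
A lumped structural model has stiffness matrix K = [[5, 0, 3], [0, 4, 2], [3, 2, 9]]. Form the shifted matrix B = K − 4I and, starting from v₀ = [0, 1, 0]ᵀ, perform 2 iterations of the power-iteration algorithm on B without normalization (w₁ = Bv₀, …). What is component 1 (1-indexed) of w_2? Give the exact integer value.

6

B = K − 4I has rows (1, 0, 3); (0, 0, 2); (3, 2, 5)
w1 = Bv₀ = (1·0 + 0·1 + 3·0; 0·0 + 0·1 + 2·0; 3·0 + 2·1 + 5·0) = (0, 0, 2)
w2 = Bw1 = (1·0 + 0·0 + 3·2; 0·0 + 0·0 + 2·2; 3·0 + 2·0 + 5·2) = (6, 4, 10)
Requested component of w2: 6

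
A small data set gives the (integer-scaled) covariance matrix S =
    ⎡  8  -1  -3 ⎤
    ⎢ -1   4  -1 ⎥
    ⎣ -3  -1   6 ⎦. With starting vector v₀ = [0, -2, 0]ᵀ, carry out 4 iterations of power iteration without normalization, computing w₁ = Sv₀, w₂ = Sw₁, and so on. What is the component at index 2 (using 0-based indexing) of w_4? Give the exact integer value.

158

w1 = Sv₀ = (8·0 + (-1)·(-2) + (-3)·0; (-1)·0 + 4·(-2) + (-1)·0; (-3)·0 + (-1)·(-2) + 6·0) = (2, -8, 2)
w2 = Sw1 = (8·2 + (-1)·(-8) + (-3)·2; (-1)·2 + 4·(-8) + (-1)·2; (-3)·2 + (-1)·(-8) + 6·2) = (18, -36, 14)
w3 = Sw2 = (138, -176, 66)
w4 = Sw3 = (1082, -908, 158)
The requested component of w4 is 158.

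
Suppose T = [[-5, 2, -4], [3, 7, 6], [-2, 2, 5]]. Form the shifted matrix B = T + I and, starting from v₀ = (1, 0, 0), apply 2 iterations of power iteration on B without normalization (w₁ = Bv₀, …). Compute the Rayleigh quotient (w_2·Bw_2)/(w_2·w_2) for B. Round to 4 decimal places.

μ ≈ -4.3540

B = T + I has rows (-4, 2, -4); (3, 8, 6); (-2, 2, 6)
w1 = Bv₀ = (-4, 3, -2)
w2 = Bw1 = (30, 0, 2)
Bw2 = (-128, 102, -48)
w2·Bw2 = -3936; w2·w2 = 904; μ ≈ -3936/904 = -4.3540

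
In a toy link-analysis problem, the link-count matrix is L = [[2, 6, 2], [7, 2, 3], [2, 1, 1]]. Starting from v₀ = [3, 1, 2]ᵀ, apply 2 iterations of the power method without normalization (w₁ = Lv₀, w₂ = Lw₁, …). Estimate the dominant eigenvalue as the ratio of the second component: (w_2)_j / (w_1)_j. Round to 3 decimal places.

6.793

w1 = Lv₀ = (2·3 + 6·1 + 2·2; 7·3 + 2·1 + 3·2; 2·3 + 1·1 + 1·2) = (16, 29, 9)
w2 = Lw1 = (2·16 + 6·29 + 2·9; 7·16 + 2·29 + 3·9; 2·16 + 1·29 + 1·9) = (224, 197, 70)
Ratio at component: 197 / 29 = 6.793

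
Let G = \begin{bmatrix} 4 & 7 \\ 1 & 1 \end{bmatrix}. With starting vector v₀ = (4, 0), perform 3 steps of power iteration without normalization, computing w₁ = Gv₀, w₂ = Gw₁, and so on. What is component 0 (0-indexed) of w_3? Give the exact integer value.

508

w1 = Gv₀ = (4·4 + 7·0; 1·4 + 1·0) = (16, 4)
w2 = Gw1 = (4·16 + 7·4; 1·16 + 1·4) = (92, 20)
w3 = Gw2 = (508, 112)
The requested component of w3 is 508.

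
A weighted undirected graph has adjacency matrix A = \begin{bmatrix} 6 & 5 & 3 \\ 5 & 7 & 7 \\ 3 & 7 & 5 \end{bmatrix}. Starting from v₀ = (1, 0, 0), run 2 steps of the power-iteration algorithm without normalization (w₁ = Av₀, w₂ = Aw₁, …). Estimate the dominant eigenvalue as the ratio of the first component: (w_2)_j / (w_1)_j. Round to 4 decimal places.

11.6667

w1 = Av₀ = (6, 5, 3)
w2 = Aw1 = (70, 86, 68)
Ratio at component: 70 / 6 = 11.6667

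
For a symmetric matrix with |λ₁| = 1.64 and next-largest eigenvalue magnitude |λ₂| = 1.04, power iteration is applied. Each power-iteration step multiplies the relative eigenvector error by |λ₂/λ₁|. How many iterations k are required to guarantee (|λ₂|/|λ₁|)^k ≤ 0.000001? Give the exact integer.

|λ₂/λ₁| = 1.04/1.64 = 0.63415
Need k ≥ ln(0.000001) / ln(0.63415) = -13.8155 / -0.4555 ≈ 30.332
Smallest integer k satisfying the bound: 31

31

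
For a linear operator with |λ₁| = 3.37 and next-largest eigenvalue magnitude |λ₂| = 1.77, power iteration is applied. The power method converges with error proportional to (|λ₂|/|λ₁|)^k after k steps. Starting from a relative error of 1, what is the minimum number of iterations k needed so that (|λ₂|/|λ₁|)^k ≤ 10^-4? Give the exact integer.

|λ₂/λ₁| = 1.77/3.37 = 0.52522
Need k ≥ ln(10^-4) / ln(0.52522) = -9.2103 / -0.6439 ≈ 14.303
Smallest integer k satisfying the bound: 15

15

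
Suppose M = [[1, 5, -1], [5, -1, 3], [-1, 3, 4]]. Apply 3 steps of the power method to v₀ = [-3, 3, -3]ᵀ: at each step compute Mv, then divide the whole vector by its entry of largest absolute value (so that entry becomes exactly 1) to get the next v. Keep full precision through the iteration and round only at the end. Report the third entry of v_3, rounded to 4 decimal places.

Mv0 = (15.00000, -27.00000, 0.00000); divide by -27.00000 → v1 = (-0.55556, 1.00000, 0.00000)
Mv1 = (4.44444, -3.77778, 3.55556); divide by 4.44444 → v2 = (1.00000, -0.85000, 0.80000)
Mv2 = (-4.05000, 8.25000, -0.35000); divide by 8.25000 → v3 = (-0.49091, 1.00000, -0.04242)
Requested entry of v3: 42/-990 = -0.0424

-0.0424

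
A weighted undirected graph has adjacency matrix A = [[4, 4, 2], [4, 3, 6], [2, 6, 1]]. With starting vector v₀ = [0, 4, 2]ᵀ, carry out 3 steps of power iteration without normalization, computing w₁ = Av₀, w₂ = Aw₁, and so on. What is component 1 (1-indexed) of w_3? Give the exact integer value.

2564

w1 = Av₀ = (4·0 + 4·4 + 2·2; 4·0 + 3·4 + 6·2; 2·0 + 6·4 + 1·2) = (20, 24, 26)
w2 = Aw1 = (4·20 + 4·24 + 2·26; 4·20 + 3·24 + 6·26; 2·20 + 6·24 + 1·26) = (228, 308, 210)
w3 = Aw2 = (2564, 3096, 2514)
The requested component of w3 is 2564.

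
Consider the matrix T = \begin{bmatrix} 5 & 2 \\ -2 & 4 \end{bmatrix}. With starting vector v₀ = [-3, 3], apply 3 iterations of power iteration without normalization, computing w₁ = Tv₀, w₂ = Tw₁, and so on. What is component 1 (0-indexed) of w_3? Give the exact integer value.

w1 = Tv₀ = (-9, 18)
w2 = Tw1 = (-9, 90)
w3 = Tw2 = (135, 378)
The requested component of w3 is 378.

378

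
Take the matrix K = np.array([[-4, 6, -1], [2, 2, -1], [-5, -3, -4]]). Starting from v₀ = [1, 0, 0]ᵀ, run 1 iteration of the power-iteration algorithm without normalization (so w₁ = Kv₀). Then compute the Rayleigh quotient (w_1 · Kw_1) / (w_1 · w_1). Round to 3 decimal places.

-6.667

w1 = Kv₀ = (-4, 2, -5)
Kw1 = (33, 1, 34)
w1·Kw1 = (-4)·33 + 2·1 + (-5)·34 = -300; w1·w1 = (-4)·(-4) + 2·2 + (-5)·(-5) = 45
λ ≈ -300/45 = -6.667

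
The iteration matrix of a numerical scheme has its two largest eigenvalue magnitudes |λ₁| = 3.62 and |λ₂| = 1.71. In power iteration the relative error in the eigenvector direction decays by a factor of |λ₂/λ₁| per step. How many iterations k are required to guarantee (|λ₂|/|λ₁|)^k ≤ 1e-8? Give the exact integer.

|λ₂/λ₁| = 1.71/3.62 = 0.47238
Need k ≥ ln(1e-8) / ln(0.47238) = -18.4207 / -0.7500 ≈ 24.562
Smallest integer k satisfying the bound: 25

25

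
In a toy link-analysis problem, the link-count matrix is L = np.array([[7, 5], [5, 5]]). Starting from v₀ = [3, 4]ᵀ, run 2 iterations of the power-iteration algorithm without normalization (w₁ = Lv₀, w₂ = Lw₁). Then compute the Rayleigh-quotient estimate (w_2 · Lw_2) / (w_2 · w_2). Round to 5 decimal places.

w1 = Lv₀ = (7·3 + 5·4; 5·3 + 5·4) = (41, 35)
w2 = Lw1 = (7·41 + 5·35; 5·41 + 5·35) = (462, 380)
Lw2 = (5134, 4210)
w2·Lw2 = 462·5134 + 380·4210 = 3971708; w2·w2 = 462·462 + 380·380 = 357844
λ ≈ 3971708/357844 = 11.09899

λ ≈ 11.09899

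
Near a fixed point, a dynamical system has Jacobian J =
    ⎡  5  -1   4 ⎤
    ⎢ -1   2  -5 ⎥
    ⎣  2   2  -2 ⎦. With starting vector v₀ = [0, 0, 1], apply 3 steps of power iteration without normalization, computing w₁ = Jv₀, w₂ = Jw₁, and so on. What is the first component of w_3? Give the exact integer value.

w1 = Jv₀ = (4, -5, -2)
w2 = Jw1 = (17, -4, 2)
w3 = Jw2 = (97, -35, 22)
The requested component of w3 is 97.

97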